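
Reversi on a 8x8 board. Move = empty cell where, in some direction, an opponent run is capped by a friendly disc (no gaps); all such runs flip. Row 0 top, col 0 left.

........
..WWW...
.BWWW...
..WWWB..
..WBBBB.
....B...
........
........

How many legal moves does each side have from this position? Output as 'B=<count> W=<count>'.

-- B to move --
(0,1): flips 3 -> legal
(0,2): flips 2 -> legal
(0,3): flips 4 -> legal
(0,4): flips 3 -> legal
(0,5): no bracket -> illegal
(1,1): flips 2 -> legal
(1,5): no bracket -> illegal
(2,5): flips 4 -> legal
(3,1): flips 3 -> legal
(4,1): flips 1 -> legal
(5,1): no bracket -> illegal
(5,2): no bracket -> illegal
(5,3): no bracket -> illegal
B mobility = 8
-- W to move --
(1,0): flips 1 -> legal
(1,1): no bracket -> illegal
(2,0): flips 1 -> legal
(2,5): no bracket -> illegal
(2,6): no bracket -> illegal
(3,0): flips 1 -> legal
(3,1): no bracket -> illegal
(3,6): flips 1 -> legal
(3,7): no bracket -> illegal
(4,7): flips 4 -> legal
(5,2): flips 1 -> legal
(5,3): flips 1 -> legal
(5,5): flips 1 -> legal
(5,6): flips 1 -> legal
(5,7): flips 2 -> legal
(6,3): no bracket -> illegal
(6,4): flips 2 -> legal
(6,5): flips 2 -> legal
W mobility = 12

Answer: B=8 W=12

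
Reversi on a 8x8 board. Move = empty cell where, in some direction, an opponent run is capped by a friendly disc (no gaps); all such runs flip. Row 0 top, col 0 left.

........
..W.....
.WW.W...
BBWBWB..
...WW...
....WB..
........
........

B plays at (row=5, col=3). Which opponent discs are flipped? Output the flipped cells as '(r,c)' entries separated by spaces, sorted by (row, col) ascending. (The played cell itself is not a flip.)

Dir NW: first cell '.' (not opp) -> no flip
Dir N: opp run (4,3) capped by B -> flip
Dir NE: opp run (4,4) capped by B -> flip
Dir W: first cell '.' (not opp) -> no flip
Dir E: opp run (5,4) capped by B -> flip
Dir SW: first cell '.' (not opp) -> no flip
Dir S: first cell '.' (not opp) -> no flip
Dir SE: first cell '.' (not opp) -> no flip

Answer: (4,3) (4,4) (5,4)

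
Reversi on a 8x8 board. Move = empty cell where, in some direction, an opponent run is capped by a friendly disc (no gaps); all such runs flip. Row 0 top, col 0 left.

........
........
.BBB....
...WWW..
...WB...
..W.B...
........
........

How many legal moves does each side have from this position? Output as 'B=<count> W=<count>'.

-- B to move --
(2,4): flips 1 -> legal
(2,5): no bracket -> illegal
(2,6): flips 1 -> legal
(3,2): flips 1 -> legal
(3,6): no bracket -> illegal
(4,1): no bracket -> illegal
(4,2): flips 1 -> legal
(4,5): flips 1 -> legal
(4,6): no bracket -> illegal
(5,1): no bracket -> illegal
(5,3): flips 2 -> legal
(6,1): no bracket -> illegal
(6,2): no bracket -> illegal
(6,3): no bracket -> illegal
B mobility = 6
-- W to move --
(1,0): no bracket -> illegal
(1,1): flips 1 -> legal
(1,2): flips 1 -> legal
(1,3): flips 1 -> legal
(1,4): no bracket -> illegal
(2,0): no bracket -> illegal
(2,4): no bracket -> illegal
(3,0): no bracket -> illegal
(3,1): no bracket -> illegal
(3,2): no bracket -> illegal
(4,5): flips 1 -> legal
(5,3): flips 1 -> legal
(5,5): flips 1 -> legal
(6,3): no bracket -> illegal
(6,4): flips 2 -> legal
(6,5): flips 1 -> legal
W mobility = 8

Answer: B=6 W=8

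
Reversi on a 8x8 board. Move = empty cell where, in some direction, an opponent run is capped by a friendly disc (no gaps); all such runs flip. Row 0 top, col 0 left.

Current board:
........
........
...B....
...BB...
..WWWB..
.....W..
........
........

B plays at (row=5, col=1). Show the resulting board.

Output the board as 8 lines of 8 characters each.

Place B at (5,1); scan 8 dirs for brackets.
Dir NW: first cell '.' (not opp) -> no flip
Dir N: first cell '.' (not opp) -> no flip
Dir NE: opp run (4,2) capped by B -> flip
Dir W: first cell '.' (not opp) -> no flip
Dir E: first cell '.' (not opp) -> no flip
Dir SW: first cell '.' (not opp) -> no flip
Dir S: first cell '.' (not opp) -> no flip
Dir SE: first cell '.' (not opp) -> no flip
All flips: (4,2)

Answer: ........
........
...B....
...BB...
..BWWB..
.B...W..
........
........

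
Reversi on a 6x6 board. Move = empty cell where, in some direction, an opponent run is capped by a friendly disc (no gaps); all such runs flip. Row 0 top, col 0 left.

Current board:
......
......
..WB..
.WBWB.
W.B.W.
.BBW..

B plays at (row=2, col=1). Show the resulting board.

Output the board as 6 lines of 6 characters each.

Answer: ......
......
.BBB..
.WBWB.
W.B.W.
.BBW..

Derivation:
Place B at (2,1); scan 8 dirs for brackets.
Dir NW: first cell '.' (not opp) -> no flip
Dir N: first cell '.' (not opp) -> no flip
Dir NE: first cell '.' (not opp) -> no flip
Dir W: first cell '.' (not opp) -> no flip
Dir E: opp run (2,2) capped by B -> flip
Dir SW: first cell '.' (not opp) -> no flip
Dir S: opp run (3,1), next='.' -> no flip
Dir SE: first cell 'B' (not opp) -> no flip
All flips: (2,2)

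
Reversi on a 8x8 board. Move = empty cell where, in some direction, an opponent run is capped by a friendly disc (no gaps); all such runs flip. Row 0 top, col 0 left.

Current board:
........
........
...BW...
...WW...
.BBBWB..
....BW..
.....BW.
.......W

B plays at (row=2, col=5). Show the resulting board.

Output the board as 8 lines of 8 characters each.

Place B at (2,5); scan 8 dirs for brackets.
Dir NW: first cell '.' (not opp) -> no flip
Dir N: first cell '.' (not opp) -> no flip
Dir NE: first cell '.' (not opp) -> no flip
Dir W: opp run (2,4) capped by B -> flip
Dir E: first cell '.' (not opp) -> no flip
Dir SW: opp run (3,4) capped by B -> flip
Dir S: first cell '.' (not opp) -> no flip
Dir SE: first cell '.' (not opp) -> no flip
All flips: (2,4) (3,4)

Answer: ........
........
...BBB..
...WB...
.BBBWB..
....BW..
.....BW.
.......W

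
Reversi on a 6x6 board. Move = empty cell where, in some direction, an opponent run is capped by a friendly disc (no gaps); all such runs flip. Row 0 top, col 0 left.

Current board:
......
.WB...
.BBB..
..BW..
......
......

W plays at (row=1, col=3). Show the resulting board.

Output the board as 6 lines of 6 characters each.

Place W at (1,3); scan 8 dirs for brackets.
Dir NW: first cell '.' (not opp) -> no flip
Dir N: first cell '.' (not opp) -> no flip
Dir NE: first cell '.' (not opp) -> no flip
Dir W: opp run (1,2) capped by W -> flip
Dir E: first cell '.' (not opp) -> no flip
Dir SW: opp run (2,2), next='.' -> no flip
Dir S: opp run (2,3) capped by W -> flip
Dir SE: first cell '.' (not opp) -> no flip
All flips: (1,2) (2,3)

Answer: ......
.WWW..
.BBW..
..BW..
......
......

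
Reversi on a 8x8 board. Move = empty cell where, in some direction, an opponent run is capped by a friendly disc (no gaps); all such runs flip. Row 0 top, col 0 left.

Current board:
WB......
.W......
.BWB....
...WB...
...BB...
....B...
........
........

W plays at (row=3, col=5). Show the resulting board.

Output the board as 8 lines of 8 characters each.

Place W at (3,5); scan 8 dirs for brackets.
Dir NW: first cell '.' (not opp) -> no flip
Dir N: first cell '.' (not opp) -> no flip
Dir NE: first cell '.' (not opp) -> no flip
Dir W: opp run (3,4) capped by W -> flip
Dir E: first cell '.' (not opp) -> no flip
Dir SW: opp run (4,4), next='.' -> no flip
Dir S: first cell '.' (not opp) -> no flip
Dir SE: first cell '.' (not opp) -> no flip
All flips: (3,4)

Answer: WB......
.W......
.BWB....
...WWW..
...BB...
....B...
........
........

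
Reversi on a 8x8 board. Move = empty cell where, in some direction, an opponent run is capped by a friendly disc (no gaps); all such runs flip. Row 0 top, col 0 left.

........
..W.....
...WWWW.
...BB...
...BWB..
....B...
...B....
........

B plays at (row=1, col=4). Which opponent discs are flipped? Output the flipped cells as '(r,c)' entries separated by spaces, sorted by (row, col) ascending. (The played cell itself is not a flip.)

Dir NW: first cell '.' (not opp) -> no flip
Dir N: first cell '.' (not opp) -> no flip
Dir NE: first cell '.' (not opp) -> no flip
Dir W: first cell '.' (not opp) -> no flip
Dir E: first cell '.' (not opp) -> no flip
Dir SW: opp run (2,3), next='.' -> no flip
Dir S: opp run (2,4) capped by B -> flip
Dir SE: opp run (2,5), next='.' -> no flip

Answer: (2,4)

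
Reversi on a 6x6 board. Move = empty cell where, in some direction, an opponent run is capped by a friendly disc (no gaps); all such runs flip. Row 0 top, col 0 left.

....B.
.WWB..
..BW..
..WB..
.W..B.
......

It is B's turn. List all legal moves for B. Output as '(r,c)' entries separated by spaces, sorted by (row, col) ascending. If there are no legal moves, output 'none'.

Answer: (0,0) (0,2) (1,0) (2,4) (3,1) (4,2)

Derivation:
(0,0): flips 1 -> legal
(0,1): no bracket -> illegal
(0,2): flips 1 -> legal
(0,3): no bracket -> illegal
(1,0): flips 2 -> legal
(1,4): no bracket -> illegal
(2,0): no bracket -> illegal
(2,1): no bracket -> illegal
(2,4): flips 1 -> legal
(3,0): no bracket -> illegal
(3,1): flips 1 -> legal
(3,4): no bracket -> illegal
(4,0): no bracket -> illegal
(4,2): flips 1 -> legal
(4,3): no bracket -> illegal
(5,0): no bracket -> illegal
(5,1): no bracket -> illegal
(5,2): no bracket -> illegal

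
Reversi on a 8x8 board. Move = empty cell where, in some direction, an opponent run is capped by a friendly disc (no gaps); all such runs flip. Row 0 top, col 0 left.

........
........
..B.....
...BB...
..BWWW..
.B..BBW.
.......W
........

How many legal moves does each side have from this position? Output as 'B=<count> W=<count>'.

-- B to move --
(3,2): flips 1 -> legal
(3,5): flips 1 -> legal
(3,6): flips 1 -> legal
(4,6): flips 3 -> legal
(4,7): no bracket -> illegal
(5,2): flips 1 -> legal
(5,3): flips 1 -> legal
(5,7): flips 1 -> legal
(6,5): no bracket -> illegal
(6,6): no bracket -> illegal
(7,6): no bracket -> illegal
(7,7): no bracket -> illegal
B mobility = 7
-- W to move --
(1,1): flips 2 -> legal
(1,2): no bracket -> illegal
(1,3): no bracket -> illegal
(2,1): no bracket -> illegal
(2,3): flips 2 -> legal
(2,4): flips 1 -> legal
(2,5): flips 1 -> legal
(3,1): no bracket -> illegal
(3,2): no bracket -> illegal
(3,5): no bracket -> illegal
(4,0): no bracket -> illegal
(4,1): flips 1 -> legal
(4,6): no bracket -> illegal
(5,0): no bracket -> illegal
(5,2): no bracket -> illegal
(5,3): flips 2 -> legal
(6,0): no bracket -> illegal
(6,1): no bracket -> illegal
(6,2): no bracket -> illegal
(6,3): flips 1 -> legal
(6,4): flips 1 -> legal
(6,5): flips 2 -> legal
(6,6): flips 1 -> legal
W mobility = 10

Answer: B=7 W=10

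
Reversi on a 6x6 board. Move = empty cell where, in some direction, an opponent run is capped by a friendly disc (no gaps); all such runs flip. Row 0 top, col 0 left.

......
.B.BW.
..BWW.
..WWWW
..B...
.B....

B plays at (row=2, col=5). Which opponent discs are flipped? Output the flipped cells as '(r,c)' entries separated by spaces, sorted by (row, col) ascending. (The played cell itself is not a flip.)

Answer: (2,3) (2,4)

Derivation:
Dir NW: opp run (1,4), next='.' -> no flip
Dir N: first cell '.' (not opp) -> no flip
Dir NE: edge -> no flip
Dir W: opp run (2,4) (2,3) capped by B -> flip
Dir E: edge -> no flip
Dir SW: opp run (3,4), next='.' -> no flip
Dir S: opp run (3,5), next='.' -> no flip
Dir SE: edge -> no flip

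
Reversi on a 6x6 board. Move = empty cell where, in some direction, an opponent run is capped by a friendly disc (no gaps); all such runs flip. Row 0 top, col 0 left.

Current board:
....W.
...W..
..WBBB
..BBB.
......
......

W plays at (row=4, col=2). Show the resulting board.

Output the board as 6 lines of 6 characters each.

Answer: ....W.
...W..
..WBBB
..WBB.
..W...
......

Derivation:
Place W at (4,2); scan 8 dirs for brackets.
Dir NW: first cell '.' (not opp) -> no flip
Dir N: opp run (3,2) capped by W -> flip
Dir NE: opp run (3,3) (2,4), next='.' -> no flip
Dir W: first cell '.' (not opp) -> no flip
Dir E: first cell '.' (not opp) -> no flip
Dir SW: first cell '.' (not opp) -> no flip
Dir S: first cell '.' (not opp) -> no flip
Dir SE: first cell '.' (not opp) -> no flip
All flips: (3,2)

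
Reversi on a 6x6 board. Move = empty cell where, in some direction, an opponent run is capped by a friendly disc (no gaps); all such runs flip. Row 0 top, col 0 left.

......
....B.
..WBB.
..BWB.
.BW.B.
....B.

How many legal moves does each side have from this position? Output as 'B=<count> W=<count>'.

-- B to move --
(1,1): flips 2 -> legal
(1,2): flips 1 -> legal
(1,3): no bracket -> illegal
(2,1): flips 1 -> legal
(3,1): no bracket -> illegal
(4,3): flips 2 -> legal
(5,1): flips 2 -> legal
(5,2): flips 1 -> legal
(5,3): no bracket -> illegal
B mobility = 6
-- W to move --
(0,3): no bracket -> illegal
(0,4): no bracket -> illegal
(0,5): no bracket -> illegal
(1,2): no bracket -> illegal
(1,3): flips 1 -> legal
(1,5): flips 1 -> legal
(2,1): no bracket -> illegal
(2,5): flips 2 -> legal
(3,0): no bracket -> illegal
(3,1): flips 1 -> legal
(3,5): flips 1 -> legal
(4,0): flips 1 -> legal
(4,3): no bracket -> illegal
(4,5): no bracket -> illegal
(5,0): no bracket -> illegal
(5,1): no bracket -> illegal
(5,2): no bracket -> illegal
(5,3): no bracket -> illegal
(5,5): flips 1 -> legal
W mobility = 7

Answer: B=6 W=7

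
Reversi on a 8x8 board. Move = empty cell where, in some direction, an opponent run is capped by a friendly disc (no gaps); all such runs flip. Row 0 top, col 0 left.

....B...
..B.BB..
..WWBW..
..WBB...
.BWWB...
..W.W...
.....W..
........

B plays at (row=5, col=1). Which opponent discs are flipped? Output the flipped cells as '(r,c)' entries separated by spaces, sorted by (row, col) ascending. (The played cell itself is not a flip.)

Dir NW: first cell '.' (not opp) -> no flip
Dir N: first cell 'B' (not opp) -> no flip
Dir NE: opp run (4,2) capped by B -> flip
Dir W: first cell '.' (not opp) -> no flip
Dir E: opp run (5,2), next='.' -> no flip
Dir SW: first cell '.' (not opp) -> no flip
Dir S: first cell '.' (not opp) -> no flip
Dir SE: first cell '.' (not opp) -> no flip

Answer: (4,2)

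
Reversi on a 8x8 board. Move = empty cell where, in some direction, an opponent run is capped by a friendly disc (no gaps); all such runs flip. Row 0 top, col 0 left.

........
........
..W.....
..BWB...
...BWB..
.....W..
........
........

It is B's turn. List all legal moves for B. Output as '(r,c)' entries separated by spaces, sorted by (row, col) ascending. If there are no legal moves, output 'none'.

(1,1): no bracket -> illegal
(1,2): flips 1 -> legal
(1,3): no bracket -> illegal
(2,1): no bracket -> illegal
(2,3): flips 1 -> legal
(2,4): no bracket -> illegal
(3,1): no bracket -> illegal
(3,5): no bracket -> illegal
(4,2): no bracket -> illegal
(4,6): no bracket -> illegal
(5,3): no bracket -> illegal
(5,4): flips 1 -> legal
(5,6): no bracket -> illegal
(6,4): no bracket -> illegal
(6,5): flips 1 -> legal
(6,6): no bracket -> illegal

Answer: (1,2) (2,3) (5,4) (6,5)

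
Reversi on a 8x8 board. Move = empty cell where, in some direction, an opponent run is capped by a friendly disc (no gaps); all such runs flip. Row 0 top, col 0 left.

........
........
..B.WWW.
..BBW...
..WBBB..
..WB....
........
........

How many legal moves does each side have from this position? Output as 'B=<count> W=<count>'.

-- B to move --
(1,3): no bracket -> illegal
(1,4): flips 2 -> legal
(1,5): flips 1 -> legal
(1,6): flips 2 -> legal
(1,7): no bracket -> illegal
(2,3): flips 1 -> legal
(2,7): no bracket -> illegal
(3,1): flips 1 -> legal
(3,5): flips 1 -> legal
(3,6): no bracket -> illegal
(3,7): no bracket -> illegal
(4,1): flips 1 -> legal
(5,1): flips 2 -> legal
(6,1): flips 1 -> legal
(6,2): flips 2 -> legal
(6,3): no bracket -> illegal
B mobility = 10
-- W to move --
(1,1): no bracket -> illegal
(1,2): flips 2 -> legal
(1,3): no bracket -> illegal
(2,1): no bracket -> illegal
(2,3): no bracket -> illegal
(3,1): flips 2 -> legal
(3,5): no bracket -> illegal
(3,6): no bracket -> illegal
(4,1): no bracket -> illegal
(4,6): flips 3 -> legal
(5,4): flips 2 -> legal
(5,5): no bracket -> illegal
(5,6): flips 1 -> legal
(6,2): no bracket -> illegal
(6,3): no bracket -> illegal
(6,4): flips 1 -> legal
W mobility = 6

Answer: B=10 W=6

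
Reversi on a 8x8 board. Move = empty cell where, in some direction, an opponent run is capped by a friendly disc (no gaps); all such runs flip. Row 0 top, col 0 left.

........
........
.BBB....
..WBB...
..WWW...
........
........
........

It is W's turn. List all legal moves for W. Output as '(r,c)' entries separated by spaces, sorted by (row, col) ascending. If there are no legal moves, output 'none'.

(1,0): flips 1 -> legal
(1,1): flips 2 -> legal
(1,2): flips 1 -> legal
(1,3): flips 2 -> legal
(1,4): flips 1 -> legal
(2,0): no bracket -> illegal
(2,4): flips 2 -> legal
(2,5): flips 1 -> legal
(3,0): no bracket -> illegal
(3,1): no bracket -> illegal
(3,5): flips 2 -> legal
(4,5): no bracket -> illegal

Answer: (1,0) (1,1) (1,2) (1,3) (1,4) (2,4) (2,5) (3,5)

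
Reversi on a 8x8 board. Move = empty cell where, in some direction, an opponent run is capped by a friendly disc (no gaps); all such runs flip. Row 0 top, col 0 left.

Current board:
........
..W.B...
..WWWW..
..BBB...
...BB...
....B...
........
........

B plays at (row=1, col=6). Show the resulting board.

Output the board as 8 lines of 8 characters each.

Place B at (1,6); scan 8 dirs for brackets.
Dir NW: first cell '.' (not opp) -> no flip
Dir N: first cell '.' (not opp) -> no flip
Dir NE: first cell '.' (not opp) -> no flip
Dir W: first cell '.' (not opp) -> no flip
Dir E: first cell '.' (not opp) -> no flip
Dir SW: opp run (2,5) capped by B -> flip
Dir S: first cell '.' (not opp) -> no flip
Dir SE: first cell '.' (not opp) -> no flip
All flips: (2,5)

Answer: ........
..W.B.B.
..WWWB..
..BBB...
...BB...
....B...
........
........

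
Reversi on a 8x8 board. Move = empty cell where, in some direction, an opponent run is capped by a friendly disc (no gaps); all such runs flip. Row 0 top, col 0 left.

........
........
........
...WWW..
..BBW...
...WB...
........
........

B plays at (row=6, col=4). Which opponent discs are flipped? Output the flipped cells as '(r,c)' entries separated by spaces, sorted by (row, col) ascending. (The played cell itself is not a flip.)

Dir NW: opp run (5,3) capped by B -> flip
Dir N: first cell 'B' (not opp) -> no flip
Dir NE: first cell '.' (not opp) -> no flip
Dir W: first cell '.' (not opp) -> no flip
Dir E: first cell '.' (not opp) -> no flip
Dir SW: first cell '.' (not opp) -> no flip
Dir S: first cell '.' (not opp) -> no flip
Dir SE: first cell '.' (not opp) -> no flip

Answer: (5,3)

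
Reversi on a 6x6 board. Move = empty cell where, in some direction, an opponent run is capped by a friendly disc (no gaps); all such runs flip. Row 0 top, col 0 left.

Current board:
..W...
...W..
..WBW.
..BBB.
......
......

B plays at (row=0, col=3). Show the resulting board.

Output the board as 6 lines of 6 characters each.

Answer: ..WB..
...B..
..WBW.
..BBB.
......
......

Derivation:
Place B at (0,3); scan 8 dirs for brackets.
Dir NW: edge -> no flip
Dir N: edge -> no flip
Dir NE: edge -> no flip
Dir W: opp run (0,2), next='.' -> no flip
Dir E: first cell '.' (not opp) -> no flip
Dir SW: first cell '.' (not opp) -> no flip
Dir S: opp run (1,3) capped by B -> flip
Dir SE: first cell '.' (not opp) -> no flip
All flips: (1,3)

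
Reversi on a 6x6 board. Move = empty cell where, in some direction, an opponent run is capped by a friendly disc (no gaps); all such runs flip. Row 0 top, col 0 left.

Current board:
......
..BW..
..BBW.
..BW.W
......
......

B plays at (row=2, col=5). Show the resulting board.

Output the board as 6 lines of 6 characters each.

Answer: ......
..BW..
..BBBB
..BW.W
......
......

Derivation:
Place B at (2,5); scan 8 dirs for brackets.
Dir NW: first cell '.' (not opp) -> no flip
Dir N: first cell '.' (not opp) -> no flip
Dir NE: edge -> no flip
Dir W: opp run (2,4) capped by B -> flip
Dir E: edge -> no flip
Dir SW: first cell '.' (not opp) -> no flip
Dir S: opp run (3,5), next='.' -> no flip
Dir SE: edge -> no flip
All flips: (2,4)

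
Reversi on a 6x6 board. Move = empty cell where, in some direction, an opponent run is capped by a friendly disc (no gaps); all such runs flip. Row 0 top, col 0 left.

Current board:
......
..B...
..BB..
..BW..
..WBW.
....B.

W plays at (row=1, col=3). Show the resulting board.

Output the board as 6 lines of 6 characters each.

Place W at (1,3); scan 8 dirs for brackets.
Dir NW: first cell '.' (not opp) -> no flip
Dir N: first cell '.' (not opp) -> no flip
Dir NE: first cell '.' (not opp) -> no flip
Dir W: opp run (1,2), next='.' -> no flip
Dir E: first cell '.' (not opp) -> no flip
Dir SW: opp run (2,2), next='.' -> no flip
Dir S: opp run (2,3) capped by W -> flip
Dir SE: first cell '.' (not opp) -> no flip
All flips: (2,3)

Answer: ......
..BW..
..BW..
..BW..
..WBW.
....B.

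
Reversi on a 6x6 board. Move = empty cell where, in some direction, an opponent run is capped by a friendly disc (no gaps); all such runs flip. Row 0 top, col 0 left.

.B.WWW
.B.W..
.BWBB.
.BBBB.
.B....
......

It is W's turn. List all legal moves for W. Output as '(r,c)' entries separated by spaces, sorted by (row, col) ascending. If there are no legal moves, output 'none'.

Answer: (0,0) (2,0) (2,5) (3,5) (4,0) (4,2) (4,3) (4,4)

Derivation:
(0,0): flips 1 -> legal
(0,2): no bracket -> illegal
(1,0): no bracket -> illegal
(1,2): no bracket -> illegal
(1,4): no bracket -> illegal
(1,5): no bracket -> illegal
(2,0): flips 1 -> legal
(2,5): flips 2 -> legal
(3,0): no bracket -> illegal
(3,5): flips 1 -> legal
(4,0): flips 1 -> legal
(4,2): flips 1 -> legal
(4,3): flips 2 -> legal
(4,4): flips 1 -> legal
(4,5): no bracket -> illegal
(5,0): no bracket -> illegal
(5,1): no bracket -> illegal
(5,2): no bracket -> illegal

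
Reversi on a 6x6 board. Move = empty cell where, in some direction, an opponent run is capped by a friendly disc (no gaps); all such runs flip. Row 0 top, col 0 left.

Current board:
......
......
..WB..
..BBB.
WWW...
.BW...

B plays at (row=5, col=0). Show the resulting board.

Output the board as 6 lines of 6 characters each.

Answer: ......
......
..WB..
..BBB.
WBW...
BBW...

Derivation:
Place B at (5,0); scan 8 dirs for brackets.
Dir NW: edge -> no flip
Dir N: opp run (4,0), next='.' -> no flip
Dir NE: opp run (4,1) capped by B -> flip
Dir W: edge -> no flip
Dir E: first cell 'B' (not opp) -> no flip
Dir SW: edge -> no flip
Dir S: edge -> no flip
Dir SE: edge -> no flip
All flips: (4,1)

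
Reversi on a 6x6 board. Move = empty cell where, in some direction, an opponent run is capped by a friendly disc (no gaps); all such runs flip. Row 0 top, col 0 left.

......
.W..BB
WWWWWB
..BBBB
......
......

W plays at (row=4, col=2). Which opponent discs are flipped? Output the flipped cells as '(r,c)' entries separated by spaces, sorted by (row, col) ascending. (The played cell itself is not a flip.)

Answer: (3,2) (3,3)

Derivation:
Dir NW: first cell '.' (not opp) -> no flip
Dir N: opp run (3,2) capped by W -> flip
Dir NE: opp run (3,3) capped by W -> flip
Dir W: first cell '.' (not opp) -> no flip
Dir E: first cell '.' (not opp) -> no flip
Dir SW: first cell '.' (not opp) -> no flip
Dir S: first cell '.' (not opp) -> no flip
Dir SE: first cell '.' (not opp) -> no flip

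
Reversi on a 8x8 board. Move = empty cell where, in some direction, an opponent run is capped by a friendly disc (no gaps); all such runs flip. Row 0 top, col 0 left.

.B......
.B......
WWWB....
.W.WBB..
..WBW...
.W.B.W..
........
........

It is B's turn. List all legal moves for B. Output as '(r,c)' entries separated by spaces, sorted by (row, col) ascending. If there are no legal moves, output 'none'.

(1,0): no bracket -> illegal
(1,2): no bracket -> illegal
(1,3): no bracket -> illegal
(2,4): no bracket -> illegal
(3,0): no bracket -> illegal
(3,2): flips 1 -> legal
(4,0): no bracket -> illegal
(4,1): flips 3 -> legal
(4,5): flips 1 -> legal
(4,6): no bracket -> illegal
(5,0): no bracket -> illegal
(5,2): no bracket -> illegal
(5,4): flips 1 -> legal
(5,6): no bracket -> illegal
(6,0): no bracket -> illegal
(6,1): no bracket -> illegal
(6,2): no bracket -> illegal
(6,4): no bracket -> illegal
(6,5): no bracket -> illegal
(6,6): flips 4 -> legal

Answer: (3,2) (4,1) (4,5) (5,4) (6,6)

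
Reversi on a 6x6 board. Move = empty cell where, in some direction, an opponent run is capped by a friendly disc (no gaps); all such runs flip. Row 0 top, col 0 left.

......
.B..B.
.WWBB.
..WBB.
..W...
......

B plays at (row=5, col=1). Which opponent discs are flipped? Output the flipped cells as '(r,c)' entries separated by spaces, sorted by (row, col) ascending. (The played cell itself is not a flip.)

Answer: (4,2)

Derivation:
Dir NW: first cell '.' (not opp) -> no flip
Dir N: first cell '.' (not opp) -> no flip
Dir NE: opp run (4,2) capped by B -> flip
Dir W: first cell '.' (not opp) -> no flip
Dir E: first cell '.' (not opp) -> no flip
Dir SW: edge -> no flip
Dir S: edge -> no flip
Dir SE: edge -> no flip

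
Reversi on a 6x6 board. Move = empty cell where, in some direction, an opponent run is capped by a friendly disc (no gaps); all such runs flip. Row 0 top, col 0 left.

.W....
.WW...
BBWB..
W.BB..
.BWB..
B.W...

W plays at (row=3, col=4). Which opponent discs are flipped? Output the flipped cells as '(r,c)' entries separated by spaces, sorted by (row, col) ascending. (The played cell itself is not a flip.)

Dir NW: opp run (2,3) capped by W -> flip
Dir N: first cell '.' (not opp) -> no flip
Dir NE: first cell '.' (not opp) -> no flip
Dir W: opp run (3,3) (3,2), next='.' -> no flip
Dir E: first cell '.' (not opp) -> no flip
Dir SW: opp run (4,3) capped by W -> flip
Dir S: first cell '.' (not opp) -> no flip
Dir SE: first cell '.' (not opp) -> no flip

Answer: (2,3) (4,3)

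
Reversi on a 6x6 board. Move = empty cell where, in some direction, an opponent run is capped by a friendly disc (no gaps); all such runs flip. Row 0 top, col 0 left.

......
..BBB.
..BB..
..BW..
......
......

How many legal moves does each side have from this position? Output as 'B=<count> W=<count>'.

-- B to move --
(2,4): no bracket -> illegal
(3,4): flips 1 -> legal
(4,2): no bracket -> illegal
(4,3): flips 1 -> legal
(4,4): flips 1 -> legal
B mobility = 3
-- W to move --
(0,1): no bracket -> illegal
(0,2): no bracket -> illegal
(0,3): flips 2 -> legal
(0,4): no bracket -> illegal
(0,5): no bracket -> illegal
(1,1): flips 1 -> legal
(1,5): no bracket -> illegal
(2,1): no bracket -> illegal
(2,4): no bracket -> illegal
(2,5): no bracket -> illegal
(3,1): flips 1 -> legal
(3,4): no bracket -> illegal
(4,1): no bracket -> illegal
(4,2): no bracket -> illegal
(4,3): no bracket -> illegal
W mobility = 3

Answer: B=3 W=3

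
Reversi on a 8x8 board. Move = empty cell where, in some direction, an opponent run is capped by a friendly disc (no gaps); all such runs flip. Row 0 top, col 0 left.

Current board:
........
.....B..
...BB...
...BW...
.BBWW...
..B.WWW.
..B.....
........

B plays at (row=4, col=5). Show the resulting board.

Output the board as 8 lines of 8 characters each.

Answer: ........
.....B..
...BB...
...BB...
.BBBBB..
..B.WWW.
..B.....
........

Derivation:
Place B at (4,5); scan 8 dirs for brackets.
Dir NW: opp run (3,4) capped by B -> flip
Dir N: first cell '.' (not opp) -> no flip
Dir NE: first cell '.' (not opp) -> no flip
Dir W: opp run (4,4) (4,3) capped by B -> flip
Dir E: first cell '.' (not opp) -> no flip
Dir SW: opp run (5,4), next='.' -> no flip
Dir S: opp run (5,5), next='.' -> no flip
Dir SE: opp run (5,6), next='.' -> no flip
All flips: (3,4) (4,3) (4,4)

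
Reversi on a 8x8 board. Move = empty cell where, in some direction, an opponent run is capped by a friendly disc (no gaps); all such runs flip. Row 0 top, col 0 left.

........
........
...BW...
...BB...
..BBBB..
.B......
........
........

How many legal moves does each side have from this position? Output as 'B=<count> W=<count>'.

-- B to move --
(1,3): no bracket -> illegal
(1,4): flips 1 -> legal
(1,5): flips 1 -> legal
(2,5): flips 1 -> legal
(3,5): no bracket -> illegal
B mobility = 3
-- W to move --
(1,2): no bracket -> illegal
(1,3): no bracket -> illegal
(1,4): no bracket -> illegal
(2,2): flips 1 -> legal
(2,5): no bracket -> illegal
(3,1): no bracket -> illegal
(3,2): no bracket -> illegal
(3,5): no bracket -> illegal
(3,6): no bracket -> illegal
(4,0): no bracket -> illegal
(4,1): no bracket -> illegal
(4,6): no bracket -> illegal
(5,0): no bracket -> illegal
(5,2): no bracket -> illegal
(5,3): no bracket -> illegal
(5,4): flips 2 -> legal
(5,5): no bracket -> illegal
(5,6): no bracket -> illegal
(6,0): flips 3 -> legal
(6,1): no bracket -> illegal
(6,2): no bracket -> illegal
W mobility = 3

Answer: B=3 W=3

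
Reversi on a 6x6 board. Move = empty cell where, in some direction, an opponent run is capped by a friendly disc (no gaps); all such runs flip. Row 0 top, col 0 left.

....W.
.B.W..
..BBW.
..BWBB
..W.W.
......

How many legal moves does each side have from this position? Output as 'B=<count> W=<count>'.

Answer: B=9 W=4

Derivation:
-- B to move --
(0,2): flips 2 -> legal
(0,3): flips 1 -> legal
(0,5): no bracket -> illegal
(1,2): no bracket -> illegal
(1,4): flips 1 -> legal
(1,5): no bracket -> illegal
(2,5): flips 1 -> legal
(3,1): no bracket -> illegal
(4,1): no bracket -> illegal
(4,3): flips 1 -> legal
(4,5): no bracket -> illegal
(5,1): no bracket -> illegal
(5,2): flips 1 -> legal
(5,3): flips 1 -> legal
(5,4): flips 1 -> legal
(5,5): flips 2 -> legal
B mobility = 9
-- W to move --
(0,0): flips 2 -> legal
(0,1): no bracket -> illegal
(0,2): no bracket -> illegal
(1,0): no bracket -> illegal
(1,2): flips 2 -> legal
(1,4): no bracket -> illegal
(2,0): no bracket -> illegal
(2,1): flips 2 -> legal
(2,5): no bracket -> illegal
(3,1): flips 2 -> legal
(4,1): no bracket -> illegal
(4,3): no bracket -> illegal
(4,5): no bracket -> illegal
W mobility = 4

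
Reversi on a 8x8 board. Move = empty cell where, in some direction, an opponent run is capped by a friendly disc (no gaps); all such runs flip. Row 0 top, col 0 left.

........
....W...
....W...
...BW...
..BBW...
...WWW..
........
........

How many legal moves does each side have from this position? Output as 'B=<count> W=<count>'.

Answer: B=8 W=7

Derivation:
-- B to move --
(0,3): no bracket -> illegal
(0,4): no bracket -> illegal
(0,5): no bracket -> illegal
(1,3): no bracket -> illegal
(1,5): flips 1 -> legal
(2,3): no bracket -> illegal
(2,5): flips 1 -> legal
(3,5): flips 1 -> legal
(4,5): flips 1 -> legal
(4,6): no bracket -> illegal
(5,2): no bracket -> illegal
(5,6): no bracket -> illegal
(6,2): no bracket -> illegal
(6,3): flips 1 -> legal
(6,4): flips 1 -> legal
(6,5): flips 1 -> legal
(6,6): flips 2 -> legal
B mobility = 8
-- W to move --
(2,2): flips 1 -> legal
(2,3): flips 2 -> legal
(3,1): flips 1 -> legal
(3,2): flips 2 -> legal
(4,1): flips 2 -> legal
(5,1): flips 2 -> legal
(5,2): flips 1 -> legal
W mobility = 7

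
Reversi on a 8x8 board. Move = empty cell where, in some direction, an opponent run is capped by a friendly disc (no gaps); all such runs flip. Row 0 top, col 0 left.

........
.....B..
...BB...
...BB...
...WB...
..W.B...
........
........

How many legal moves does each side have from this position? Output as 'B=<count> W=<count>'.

-- B to move --
(3,2): flips 1 -> legal
(4,1): no bracket -> illegal
(4,2): flips 1 -> legal
(5,1): no bracket -> illegal
(5,3): flips 1 -> legal
(6,1): flips 2 -> legal
(6,2): no bracket -> illegal
(6,3): no bracket -> illegal
B mobility = 4
-- W to move --
(0,4): no bracket -> illegal
(0,5): no bracket -> illegal
(0,6): no bracket -> illegal
(1,2): no bracket -> illegal
(1,3): flips 2 -> legal
(1,4): no bracket -> illegal
(1,6): no bracket -> illegal
(2,2): no bracket -> illegal
(2,5): flips 1 -> legal
(2,6): no bracket -> illegal
(3,2): no bracket -> illegal
(3,5): no bracket -> illegal
(4,2): no bracket -> illegal
(4,5): flips 1 -> legal
(5,3): no bracket -> illegal
(5,5): no bracket -> illegal
(6,3): no bracket -> illegal
(6,4): no bracket -> illegal
(6,5): flips 1 -> legal
W mobility = 4

Answer: B=4 W=4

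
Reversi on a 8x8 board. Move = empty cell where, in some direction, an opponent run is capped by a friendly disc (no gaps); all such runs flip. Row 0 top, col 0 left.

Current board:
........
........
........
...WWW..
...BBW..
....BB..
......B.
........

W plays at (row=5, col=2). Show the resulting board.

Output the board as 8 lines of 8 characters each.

Place W at (5,2); scan 8 dirs for brackets.
Dir NW: first cell '.' (not opp) -> no flip
Dir N: first cell '.' (not opp) -> no flip
Dir NE: opp run (4,3) capped by W -> flip
Dir W: first cell '.' (not opp) -> no flip
Dir E: first cell '.' (not opp) -> no flip
Dir SW: first cell '.' (not opp) -> no flip
Dir S: first cell '.' (not opp) -> no flip
Dir SE: first cell '.' (not opp) -> no flip
All flips: (4,3)

Answer: ........
........
........
...WWW..
...WBW..
..W.BB..
......B.
........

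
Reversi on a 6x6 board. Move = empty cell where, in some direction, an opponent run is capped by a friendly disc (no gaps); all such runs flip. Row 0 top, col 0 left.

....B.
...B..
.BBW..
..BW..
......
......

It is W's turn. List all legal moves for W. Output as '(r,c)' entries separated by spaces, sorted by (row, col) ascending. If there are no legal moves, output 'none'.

(0,2): no bracket -> illegal
(0,3): flips 1 -> legal
(0,5): no bracket -> illegal
(1,0): no bracket -> illegal
(1,1): flips 1 -> legal
(1,2): no bracket -> illegal
(1,4): no bracket -> illegal
(1,5): no bracket -> illegal
(2,0): flips 2 -> legal
(2,4): no bracket -> illegal
(3,0): no bracket -> illegal
(3,1): flips 1 -> legal
(4,1): flips 1 -> legal
(4,2): no bracket -> illegal
(4,3): no bracket -> illegal

Answer: (0,3) (1,1) (2,0) (3,1) (4,1)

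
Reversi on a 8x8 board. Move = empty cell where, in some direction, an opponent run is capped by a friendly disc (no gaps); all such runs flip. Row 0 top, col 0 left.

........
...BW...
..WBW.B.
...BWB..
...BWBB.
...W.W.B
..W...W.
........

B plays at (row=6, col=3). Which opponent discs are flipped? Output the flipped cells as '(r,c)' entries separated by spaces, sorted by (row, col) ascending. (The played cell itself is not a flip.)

Answer: (5,3)

Derivation:
Dir NW: first cell '.' (not opp) -> no flip
Dir N: opp run (5,3) capped by B -> flip
Dir NE: first cell '.' (not opp) -> no flip
Dir W: opp run (6,2), next='.' -> no flip
Dir E: first cell '.' (not opp) -> no flip
Dir SW: first cell '.' (not opp) -> no flip
Dir S: first cell '.' (not opp) -> no flip
Dir SE: first cell '.' (not opp) -> no flip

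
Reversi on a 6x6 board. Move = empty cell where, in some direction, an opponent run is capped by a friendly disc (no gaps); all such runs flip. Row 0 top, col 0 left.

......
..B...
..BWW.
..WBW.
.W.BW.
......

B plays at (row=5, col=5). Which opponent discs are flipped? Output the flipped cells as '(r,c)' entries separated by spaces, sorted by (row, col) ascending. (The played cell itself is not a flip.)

Answer: (4,4)

Derivation:
Dir NW: opp run (4,4) capped by B -> flip
Dir N: first cell '.' (not opp) -> no flip
Dir NE: edge -> no flip
Dir W: first cell '.' (not opp) -> no flip
Dir E: edge -> no flip
Dir SW: edge -> no flip
Dir S: edge -> no flip
Dir SE: edge -> no flip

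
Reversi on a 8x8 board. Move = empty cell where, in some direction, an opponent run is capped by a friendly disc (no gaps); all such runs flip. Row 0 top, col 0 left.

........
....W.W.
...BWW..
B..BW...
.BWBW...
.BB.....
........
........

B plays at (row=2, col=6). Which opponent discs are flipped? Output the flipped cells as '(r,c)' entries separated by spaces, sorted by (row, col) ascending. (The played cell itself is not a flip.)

Answer: (2,4) (2,5)

Derivation:
Dir NW: first cell '.' (not opp) -> no flip
Dir N: opp run (1,6), next='.' -> no flip
Dir NE: first cell '.' (not opp) -> no flip
Dir W: opp run (2,5) (2,4) capped by B -> flip
Dir E: first cell '.' (not opp) -> no flip
Dir SW: first cell '.' (not opp) -> no flip
Dir S: first cell '.' (not opp) -> no flip
Dir SE: first cell '.' (not opp) -> no flip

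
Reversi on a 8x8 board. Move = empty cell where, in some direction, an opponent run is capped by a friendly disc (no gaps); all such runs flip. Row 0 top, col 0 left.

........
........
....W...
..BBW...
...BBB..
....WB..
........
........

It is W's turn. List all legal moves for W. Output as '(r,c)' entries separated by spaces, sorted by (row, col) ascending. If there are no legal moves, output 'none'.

(2,1): flips 2 -> legal
(2,2): no bracket -> illegal
(2,3): no bracket -> illegal
(3,1): flips 2 -> legal
(3,5): no bracket -> illegal
(3,6): flips 1 -> legal
(4,1): no bracket -> illegal
(4,2): flips 1 -> legal
(4,6): no bracket -> illegal
(5,2): flips 1 -> legal
(5,3): no bracket -> illegal
(5,6): flips 2 -> legal
(6,4): no bracket -> illegal
(6,5): no bracket -> illegal
(6,6): no bracket -> illegal

Answer: (2,1) (3,1) (3,6) (4,2) (5,2) (5,6)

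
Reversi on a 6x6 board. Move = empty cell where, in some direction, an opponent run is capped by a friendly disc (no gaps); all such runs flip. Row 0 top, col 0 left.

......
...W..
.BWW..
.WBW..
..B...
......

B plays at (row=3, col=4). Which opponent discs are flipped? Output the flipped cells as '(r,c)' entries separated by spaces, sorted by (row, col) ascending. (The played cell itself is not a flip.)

Dir NW: opp run (2,3), next='.' -> no flip
Dir N: first cell '.' (not opp) -> no flip
Dir NE: first cell '.' (not opp) -> no flip
Dir W: opp run (3,3) capped by B -> flip
Dir E: first cell '.' (not opp) -> no flip
Dir SW: first cell '.' (not opp) -> no flip
Dir S: first cell '.' (not opp) -> no flip
Dir SE: first cell '.' (not opp) -> no flip

Answer: (3,3)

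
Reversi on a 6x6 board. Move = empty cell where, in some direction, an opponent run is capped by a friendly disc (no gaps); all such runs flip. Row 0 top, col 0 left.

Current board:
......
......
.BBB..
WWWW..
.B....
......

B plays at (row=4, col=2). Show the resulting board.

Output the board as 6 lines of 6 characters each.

Answer: ......
......
.BBB..
WWBW..
.BB...
......

Derivation:
Place B at (4,2); scan 8 dirs for brackets.
Dir NW: opp run (3,1), next='.' -> no flip
Dir N: opp run (3,2) capped by B -> flip
Dir NE: opp run (3,3), next='.' -> no flip
Dir W: first cell 'B' (not opp) -> no flip
Dir E: first cell '.' (not opp) -> no flip
Dir SW: first cell '.' (not opp) -> no flip
Dir S: first cell '.' (not opp) -> no flip
Dir SE: first cell '.' (not opp) -> no flip
All flips: (3,2)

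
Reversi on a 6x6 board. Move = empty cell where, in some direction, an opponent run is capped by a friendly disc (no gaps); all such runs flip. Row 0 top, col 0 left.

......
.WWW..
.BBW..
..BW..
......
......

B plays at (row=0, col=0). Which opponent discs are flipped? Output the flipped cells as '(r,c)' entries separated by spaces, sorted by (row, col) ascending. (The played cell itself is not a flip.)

Answer: (1,1)

Derivation:
Dir NW: edge -> no flip
Dir N: edge -> no flip
Dir NE: edge -> no flip
Dir W: edge -> no flip
Dir E: first cell '.' (not opp) -> no flip
Dir SW: edge -> no flip
Dir S: first cell '.' (not opp) -> no flip
Dir SE: opp run (1,1) capped by B -> flip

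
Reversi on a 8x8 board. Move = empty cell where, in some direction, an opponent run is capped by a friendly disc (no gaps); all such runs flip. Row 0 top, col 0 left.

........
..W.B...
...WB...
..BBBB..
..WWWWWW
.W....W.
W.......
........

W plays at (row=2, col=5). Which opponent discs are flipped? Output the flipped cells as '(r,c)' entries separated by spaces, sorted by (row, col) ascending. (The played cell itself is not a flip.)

Dir NW: opp run (1,4), next='.' -> no flip
Dir N: first cell '.' (not opp) -> no flip
Dir NE: first cell '.' (not opp) -> no flip
Dir W: opp run (2,4) capped by W -> flip
Dir E: first cell '.' (not opp) -> no flip
Dir SW: opp run (3,4) capped by W -> flip
Dir S: opp run (3,5) capped by W -> flip
Dir SE: first cell '.' (not opp) -> no flip

Answer: (2,4) (3,4) (3,5)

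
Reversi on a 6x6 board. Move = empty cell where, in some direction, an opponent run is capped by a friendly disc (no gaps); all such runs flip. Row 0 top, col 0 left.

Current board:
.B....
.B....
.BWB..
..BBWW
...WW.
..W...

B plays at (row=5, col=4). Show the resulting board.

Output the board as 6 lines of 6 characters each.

Place B at (5,4); scan 8 dirs for brackets.
Dir NW: opp run (4,3) capped by B -> flip
Dir N: opp run (4,4) (3,4), next='.' -> no flip
Dir NE: first cell '.' (not opp) -> no flip
Dir W: first cell '.' (not opp) -> no flip
Dir E: first cell '.' (not opp) -> no flip
Dir SW: edge -> no flip
Dir S: edge -> no flip
Dir SE: edge -> no flip
All flips: (4,3)

Answer: .B....
.B....
.BWB..
..BBWW
...BW.
..W.B.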